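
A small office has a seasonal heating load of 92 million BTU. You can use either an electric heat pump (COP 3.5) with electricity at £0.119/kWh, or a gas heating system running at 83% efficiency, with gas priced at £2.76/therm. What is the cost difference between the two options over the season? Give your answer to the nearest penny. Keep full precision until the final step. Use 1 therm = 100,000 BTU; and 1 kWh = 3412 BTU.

£2142.51

Heat load = 92 × 10⁶ BTU = 92,000,000 BTU
Gas: input = 92,000,000 / 0.83 = 110,843,373 BTU = 1,108 therm → 1,108 × £2.76 = £3,059.28
Heat pump: 92,000,000 BTU / 3412 = 26,960 kWh heat; / 3.5 = 7,704 kWh in → × £0.119 = £916.76
Difference = |£3,059.28 − £916.76| = £2,142.51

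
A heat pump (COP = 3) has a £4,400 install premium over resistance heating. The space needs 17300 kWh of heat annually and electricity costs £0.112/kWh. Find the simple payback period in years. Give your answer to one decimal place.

3.4 years

Resistance: 17300 kWh × £0.112 = £1,937.60/yr
Heat pump: 17300 / 3 = 5767 kWh in → × £0.112 = £645.87/yr
Annual savings = £1,291.73
Payback = £4,400 / £1,291.73 = 3.41 years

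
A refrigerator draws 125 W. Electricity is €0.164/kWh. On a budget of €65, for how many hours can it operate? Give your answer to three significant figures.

Energy budget = €65 / €0.164 per kWh = 396.3 kWh = 396,341 Wh
Runtime = 396,341 Wh / 125 W = 3,171 h

3170 h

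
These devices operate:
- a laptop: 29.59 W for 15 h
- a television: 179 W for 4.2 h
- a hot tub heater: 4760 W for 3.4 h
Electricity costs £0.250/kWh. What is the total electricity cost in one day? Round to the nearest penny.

£4.34

laptop: 29.59 W × 15 h = 444 Wh = 0.4439 kWh
television: 179 W × 4.2 h = 752 Wh = 0.7518 kWh
hot tub heater: 4760 W × 3.4 h = 16,184 Wh = 16.18 kWh
Total energy = 0.4439 + 0.7518 + 16.18 = 17.38 kWh
Cost = 17.38 kWh × £0.250 = £4.34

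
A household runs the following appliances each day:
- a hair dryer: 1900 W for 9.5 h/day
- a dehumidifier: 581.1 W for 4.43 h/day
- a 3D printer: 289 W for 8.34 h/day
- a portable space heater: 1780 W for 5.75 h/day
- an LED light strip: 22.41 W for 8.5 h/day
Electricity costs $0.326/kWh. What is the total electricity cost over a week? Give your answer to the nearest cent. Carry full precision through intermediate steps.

hair dryer: 1900 W × 9.5 h × 7 d = 126,350 Wh = 126.3 kWh
dehumidifier: 581.1 W × 4.43 h × 7 d = 18,020 Wh = 18.02 kWh
3D printer: 289 W × 8.34 h × 7 d = 16,872 Wh = 16.87 kWh
portable space heater: 1780 W × 5.75 h × 7 d = 71,645 Wh = 71.64 kWh
LED light strip: 22.41 W × 8.5 h × 7 d = 1,333 Wh = 1.333 kWh
Total energy = 126.3 + 18.02 + 16.87 + 71.64 + 1.333 = 234.2 kWh
Cost = 234.2 kWh × $0.326 = $76.36

$76.36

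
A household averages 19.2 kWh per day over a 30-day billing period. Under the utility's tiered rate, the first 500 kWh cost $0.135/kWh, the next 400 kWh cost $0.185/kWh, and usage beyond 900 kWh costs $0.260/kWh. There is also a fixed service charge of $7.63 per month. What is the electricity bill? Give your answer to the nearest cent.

Usage = 19.2 kWh/day × 30 days = 576 kWh
First 500 kWh × $0.135 = $67.50
Next 76 kWh × $0.185 = $14.06
Remaining tier: 0 kWh (not reached)
Energy charge = $81.56; + service $7.63 = $89.19

$89.19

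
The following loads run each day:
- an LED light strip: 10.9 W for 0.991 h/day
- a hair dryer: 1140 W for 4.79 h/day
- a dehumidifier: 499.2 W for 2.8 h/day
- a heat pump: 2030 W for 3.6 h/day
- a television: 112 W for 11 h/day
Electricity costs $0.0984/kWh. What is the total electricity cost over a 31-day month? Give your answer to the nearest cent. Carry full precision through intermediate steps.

$47.00

LED light strip: 10.9 W × 0.991 h × 31 d = 335 Wh = 0.3349 kWh
hair dryer: 1140 W × 4.79 h × 31 d = 169,279 Wh = 169.3 kWh
dehumidifier: 499.2 W × 2.8 h × 31 d = 43,331 Wh = 43.33 kWh
heat pump: 2030 W × 3.6 h × 31 d = 226,548 Wh = 226.5 kWh
television: 112 W × 11 h × 31 d = 38,192 Wh = 38.19 kWh
Total energy = 0.3349 + 169.3 + 43.33 + 226.5 + 38.19 = 477.7 kWh
Cost = 477.7 kWh × $0.0984 = $47.00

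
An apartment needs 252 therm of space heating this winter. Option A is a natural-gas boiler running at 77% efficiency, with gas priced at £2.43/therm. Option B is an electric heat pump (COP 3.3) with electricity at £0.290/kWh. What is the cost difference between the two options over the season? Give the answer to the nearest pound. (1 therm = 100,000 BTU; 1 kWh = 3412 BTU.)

£146

Heat load = 252 therm × 100,000 = 25,200,000 BTU
Gas: input = 25,200,000 / 0.77 = 32,727,273 BTU = 327.3 therm → 327.3 × £2.43 = £795.27
Heat pump: 25,200,000 BTU / 3412 = 7,386 kWh heat; / 3.3 = 2,238 kWh in → × £0.290 = £649.05
Difference = |£795.27 − £649.05| = £146.23 ≈ £146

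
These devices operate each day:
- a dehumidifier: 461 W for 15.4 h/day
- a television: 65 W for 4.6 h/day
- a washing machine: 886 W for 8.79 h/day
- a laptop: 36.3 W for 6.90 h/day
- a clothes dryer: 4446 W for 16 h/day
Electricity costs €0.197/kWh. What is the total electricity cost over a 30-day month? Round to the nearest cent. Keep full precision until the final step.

dehumidifier: 461 W × 15.4 h × 30 d = 212,982 Wh = 213 kWh
television: 65 W × 4.6 h × 30 d = 8,970 Wh = 8.97 kWh
washing machine: 886 W × 8.79 h × 30 d = 233,638 Wh = 233.6 kWh
laptop: 36.3 W × 6.90 h × 30 d = 7,514 Wh = 7.514 kWh
clothes dryer: 4446 W × 16 h × 30 d = 2,134,080 Wh = 2,134 kWh
Total energy = 213 + 8.97 + 233.6 + 7.514 + 2,134 = 2,597 kWh
Cost = 2,597 kWh × €0.197 = €511.65

€511.65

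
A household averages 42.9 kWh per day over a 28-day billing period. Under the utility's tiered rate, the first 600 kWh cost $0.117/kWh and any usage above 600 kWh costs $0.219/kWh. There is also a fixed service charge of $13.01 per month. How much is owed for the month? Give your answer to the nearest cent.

$214.87

Usage = 42.9 kWh/day × 28 days = 1201.2 kWh
First 600 kWh × $0.117 = $70.20
Remaining 601.2 kWh × $0.219 = $131.66
Energy charge = $201.86; + service $13.01 = $214.87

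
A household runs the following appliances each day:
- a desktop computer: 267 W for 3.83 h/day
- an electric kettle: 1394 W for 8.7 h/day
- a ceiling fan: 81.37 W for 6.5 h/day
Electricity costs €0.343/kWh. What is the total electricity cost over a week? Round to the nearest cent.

€32.84

desktop computer: 267 W × 3.83 h × 7 d = 7,158 Wh = 7.158 kWh
electric kettle: 1394 W × 8.7 h × 7 d = 84,895 Wh = 84.89 kWh
ceiling fan: 81.37 W × 6.5 h × 7 d = 3,702 Wh = 3.702 kWh
Total energy = 7.158 + 84.89 + 3.702 = 95.76 kWh
Cost = 95.76 kWh × €0.343 = €32.84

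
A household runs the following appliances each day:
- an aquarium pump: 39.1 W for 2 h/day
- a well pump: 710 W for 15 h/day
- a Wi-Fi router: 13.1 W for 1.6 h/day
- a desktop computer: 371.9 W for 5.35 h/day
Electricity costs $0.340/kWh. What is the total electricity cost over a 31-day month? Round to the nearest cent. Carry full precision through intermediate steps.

$134.27

aquarium pump: 39.1 W × 2 h × 31 d = 2,424 Wh = 2.424 kWh
well pump: 710 W × 15 h × 31 d = 330,150 Wh = 330.1 kWh
Wi-Fi router: 13.1 W × 1.6 h × 31 d = 650 Wh = 0.6498 kWh
desktop computer: 371.9 W × 5.35 h × 31 d = 61,680 Wh = 61.68 kWh
Total energy = 2.424 + 330.1 + 0.6498 + 61.68 = 394.9 kWh
Cost = 394.9 kWh × $0.340 = $134.27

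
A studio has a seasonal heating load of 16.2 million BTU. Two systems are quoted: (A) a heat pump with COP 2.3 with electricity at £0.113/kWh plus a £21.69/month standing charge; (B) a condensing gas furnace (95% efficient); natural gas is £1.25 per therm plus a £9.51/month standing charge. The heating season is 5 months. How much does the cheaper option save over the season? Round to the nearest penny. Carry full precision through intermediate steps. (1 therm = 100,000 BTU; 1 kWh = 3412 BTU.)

£81.01

Heat load = 16.2 × 10⁶ BTU = 16,200,000 BTU
Gas: input = 16,200,000 / 0.95 = 17,052,632 BTU = 170.5 therm → 170.5 × £1.25 = £213.16; + 5 × £9.51 standing = £260.71
Heat pump: 16,200,000 BTU / 3412 = 4,748 kWh heat; / 2.3 = 2,064 kWh in → × £0.113 = £233.27; + 5 × £21.69 standing = £341.72
Difference = |£260.71 − £341.72| = £81.01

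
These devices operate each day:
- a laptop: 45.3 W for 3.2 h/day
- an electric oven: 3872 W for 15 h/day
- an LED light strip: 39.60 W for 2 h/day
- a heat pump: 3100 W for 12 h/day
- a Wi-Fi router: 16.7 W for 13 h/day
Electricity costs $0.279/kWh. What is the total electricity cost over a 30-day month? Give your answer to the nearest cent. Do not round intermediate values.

laptop: 45.3 W × 3.2 h × 30 d = 4,349 Wh = 4.349 kWh
electric oven: 3872 W × 15 h × 30 d = 1,742,400 Wh = 1,742 kWh
LED light strip: 39.60 W × 2 h × 30 d = 2,376 Wh = 2.376 kWh
heat pump: 3100 W × 12 h × 30 d = 1,116,000 Wh = 1,116 kWh
Wi-Fi router: 16.7 W × 13 h × 30 d = 6,513 Wh = 6.513 kWh
Total energy = 4.349 + 1,742 + 2.376 + 1,116 + 6.513 = 2,872 kWh
Cost = 2,872 kWh × $0.279 = $801.19

$801.19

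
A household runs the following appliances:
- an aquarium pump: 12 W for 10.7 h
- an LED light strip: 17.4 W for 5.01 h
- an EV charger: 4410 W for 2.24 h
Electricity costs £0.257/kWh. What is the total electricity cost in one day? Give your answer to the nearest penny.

aquarium pump: 12 W × 10.7 h = 128 Wh = 0.1284 kWh
LED light strip: 17.4 W × 5.01 h = 87 Wh = 0.08717 kWh
EV charger: 4410 W × 2.24 h = 9,878 Wh = 9.878 kWh
Total energy = 0.1284 + 0.08717 + 9.878 = 10.09 kWh
Cost = 10.09 kWh × £0.257 = £2.59

£2.59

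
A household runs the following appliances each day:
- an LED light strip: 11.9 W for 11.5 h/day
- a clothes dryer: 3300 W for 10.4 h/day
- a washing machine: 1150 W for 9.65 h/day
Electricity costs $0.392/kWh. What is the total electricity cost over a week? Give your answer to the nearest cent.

$125.00

LED light strip: 11.9 W × 11.5 h × 7 d = 958 Wh = 0.9579 kWh
clothes dryer: 3300 W × 10.4 h × 7 d = 240,240 Wh = 240.2 kWh
washing machine: 1150 W × 9.65 h × 7 d = 77,682 Wh = 77.68 kWh
Total energy = 0.9579 + 240.2 + 77.68 = 318.9 kWh
Cost = 318.9 kWh × $0.392 = $125.00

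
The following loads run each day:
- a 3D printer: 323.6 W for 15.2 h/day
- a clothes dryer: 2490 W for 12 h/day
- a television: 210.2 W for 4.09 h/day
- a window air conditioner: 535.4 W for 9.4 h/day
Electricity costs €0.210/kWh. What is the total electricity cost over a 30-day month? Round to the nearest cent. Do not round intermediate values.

€256.35

3D printer: 323.6 W × 15.2 h × 30 d = 147,562 Wh = 147.6 kWh
clothes dryer: 2490 W × 12 h × 30 d = 896,400 Wh = 896.4 kWh
television: 210.2 W × 4.09 h × 30 d = 25,792 Wh = 25.79 kWh
window air conditioner: 535.4 W × 9.4 h × 30 d = 150,983 Wh = 151 kWh
Total energy = 147.6 + 896.4 + 25.79 + 151 = 1,221 kWh
Cost = 1,221 kWh × €0.210 = €256.35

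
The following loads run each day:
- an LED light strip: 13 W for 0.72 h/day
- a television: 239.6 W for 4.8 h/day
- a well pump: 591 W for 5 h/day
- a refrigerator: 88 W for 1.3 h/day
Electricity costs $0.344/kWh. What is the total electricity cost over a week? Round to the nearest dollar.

LED light strip: 13 W × 0.72 h × 7 d = 66 Wh = 0.06552 kWh
television: 239.6 W × 4.8 h × 7 d = 8,051 Wh = 8.051 kWh
well pump: 591 W × 5 h × 7 d = 20,685 Wh = 20.68 kWh
refrigerator: 88 W × 1.3 h × 7 d = 801 Wh = 0.8008 kWh
Total energy = 0.06552 + 8.051 + 20.68 + 0.8008 = 29.6 kWh
Cost = 29.6 kWh × $0.344 = $10.18 ≈ $10

$10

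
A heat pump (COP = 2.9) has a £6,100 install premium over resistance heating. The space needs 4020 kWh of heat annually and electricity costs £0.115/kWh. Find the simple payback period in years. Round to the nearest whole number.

20 years

Resistance: 4020 kWh × £0.115 = £462.30/yr
Heat pump: 4020 / 2.9 = 1386 kWh in → × £0.115 = £159.41/yr
Annual savings = £302.89
Payback = £6,100 / £302.89 = 20.1 years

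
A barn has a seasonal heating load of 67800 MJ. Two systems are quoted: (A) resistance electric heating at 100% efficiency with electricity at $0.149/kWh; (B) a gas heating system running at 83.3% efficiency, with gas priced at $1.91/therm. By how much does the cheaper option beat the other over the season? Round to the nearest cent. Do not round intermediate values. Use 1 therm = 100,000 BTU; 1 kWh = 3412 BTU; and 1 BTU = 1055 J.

$1332.88

Heat load = 67800 MJ = 67,800,000,000 J / 1055 = 64,265,403 BTU
Gas: input = 64,265,403 / 0.833 = 77,149,343 BTU = 771.5 therm → 771.5 × $1.91 = $1,473.55
Electric: 64,265,403 BTU / 3412 = 18,840 kWh → × $0.149 = $2,806.43
Difference = |$1,473.55 − $2,806.43| = $1,332.88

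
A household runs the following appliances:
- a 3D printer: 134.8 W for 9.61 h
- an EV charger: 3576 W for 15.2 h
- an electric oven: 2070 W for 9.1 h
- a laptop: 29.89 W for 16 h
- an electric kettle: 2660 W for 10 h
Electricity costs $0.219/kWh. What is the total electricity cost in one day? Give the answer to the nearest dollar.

$22

3D printer: 134.8 W × 9.61 h = 1,295 Wh = 1.295 kWh
EV charger: 3576 W × 15.2 h = 54,355 Wh = 54.36 kWh
electric oven: 2070 W × 9.1 h = 18,837 Wh = 18.84 kWh
laptop: 29.89 W × 16 h = 478 Wh = 0.4782 kWh
electric kettle: 2660 W × 10 h = 26,600 Wh = 26.6 kWh
Total energy = 1.295 + 54.36 + 18.84 + 0.4782 + 26.6 = 101.6 kWh
Cost = 101.6 kWh × $0.219 = $22.24 ≈ $22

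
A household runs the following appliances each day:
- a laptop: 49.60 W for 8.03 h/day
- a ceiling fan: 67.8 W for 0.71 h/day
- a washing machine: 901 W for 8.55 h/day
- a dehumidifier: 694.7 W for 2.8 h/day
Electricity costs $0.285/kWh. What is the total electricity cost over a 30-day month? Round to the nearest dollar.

$86

laptop: 49.60 W × 8.03 h × 30 d = 11,949 Wh = 11.95 kWh
ceiling fan: 67.8 W × 0.71 h × 30 d = 1,444 Wh = 1.444 kWh
washing machine: 901 W × 8.55 h × 30 d = 231,107 Wh = 231.1 kWh
dehumidifier: 694.7 W × 2.8 h × 30 d = 58,355 Wh = 58.35 kWh
Total energy = 11.95 + 1.444 + 231.1 + 58.35 = 302.9 kWh
Cost = 302.9 kWh × $0.285 = $86.31 ≈ $86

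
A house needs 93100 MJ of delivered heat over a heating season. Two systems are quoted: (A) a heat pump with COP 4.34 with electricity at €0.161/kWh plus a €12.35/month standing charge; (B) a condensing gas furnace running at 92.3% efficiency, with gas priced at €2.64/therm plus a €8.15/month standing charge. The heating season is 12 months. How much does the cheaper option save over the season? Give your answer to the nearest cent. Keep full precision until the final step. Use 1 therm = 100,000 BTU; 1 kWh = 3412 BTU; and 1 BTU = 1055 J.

€1514.20

Heat load = 93100 MJ = 93,100,000,000 J / 1055 = 88,246,445 BTU
Gas: input = 88,246,445 / 0.923 = 95,608,283 BTU = 956.1 therm → 956.1 × €2.64 = €2,524.06; + 12 × €8.15 standing = €2,621.86
Heat pump: 88,246,445 BTU / 3412 = 25,860 kWh heat; / 4.34 = 5,959 kWh in → × €0.161 = €959.45; + 12 × €12.35 standing = €1,107.65
Difference = |€2,621.86 − €1,107.65| = €1,514.20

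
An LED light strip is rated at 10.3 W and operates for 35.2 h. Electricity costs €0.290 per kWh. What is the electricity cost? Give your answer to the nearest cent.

Energy = 10.3 W × 35.2 h = 363 Wh = 0.3626 kWh
Cost = 0.3626 kWh × €0.290/kWh = €0.11

€0.11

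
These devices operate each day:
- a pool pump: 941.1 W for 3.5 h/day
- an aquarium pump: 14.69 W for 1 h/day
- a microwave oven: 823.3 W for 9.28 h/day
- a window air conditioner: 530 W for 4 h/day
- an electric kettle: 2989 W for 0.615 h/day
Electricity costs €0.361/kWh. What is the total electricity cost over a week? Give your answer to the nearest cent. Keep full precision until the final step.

€37.67

pool pump: 941.1 W × 3.5 h × 7 d = 23,057 Wh = 23.06 kWh
aquarium pump: 14.69 W × 1 h × 7 d = 103 Wh = 0.1028 kWh
microwave oven: 823.3 W × 9.28 h × 7 d = 53,482 Wh = 53.48 kWh
window air conditioner: 530 W × 4 h × 7 d = 14,840 Wh = 14.84 kWh
electric kettle: 2989 W × 0.615 h × 7 d = 12,868 Wh = 12.87 kWh
Total energy = 23.06 + 0.1028 + 53.48 + 14.84 + 12.87 = 104.3 kWh
Cost = 104.3 kWh × €0.361 = €37.67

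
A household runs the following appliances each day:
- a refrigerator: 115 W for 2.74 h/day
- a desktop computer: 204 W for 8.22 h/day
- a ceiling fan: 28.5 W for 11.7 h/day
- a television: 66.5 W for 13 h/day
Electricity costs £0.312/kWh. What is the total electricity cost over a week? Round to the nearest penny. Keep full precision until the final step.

refrigerator: 115 W × 2.74 h × 7 d = 2,206 Wh = 2.206 kWh
desktop computer: 204 W × 8.22 h × 7 d = 11,738 Wh = 11.74 kWh
ceiling fan: 28.5 W × 11.7 h × 7 d = 2,334 Wh = 2.334 kWh
television: 66.5 W × 13 h × 7 d = 6,052 Wh = 6.051 kWh
Total energy = 2.206 + 11.74 + 2.334 + 6.051 = 22.33 kWh
Cost = 22.33 kWh × £0.312 = £6.97

£6.97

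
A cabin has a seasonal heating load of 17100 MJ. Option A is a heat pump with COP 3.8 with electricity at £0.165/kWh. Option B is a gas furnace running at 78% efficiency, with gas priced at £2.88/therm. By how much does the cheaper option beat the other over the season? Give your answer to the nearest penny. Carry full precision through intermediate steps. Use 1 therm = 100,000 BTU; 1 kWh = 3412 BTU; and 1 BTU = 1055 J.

£392.20

Heat load = 17100 MJ = 17,100,000,000 J / 1055 = 16,208,531 BTU
Gas: input = 16,208,531 / 0.78 = 20,780,168 BTU = 207.8 therm → 207.8 × £2.88 = £598.47
Heat pump: 16,208,531 BTU / 3412 = 4,750 kWh heat; / 3.8 = 1,250 kWh in → × £0.165 = £206.27
Difference = |£598.47 − £206.27| = £392.20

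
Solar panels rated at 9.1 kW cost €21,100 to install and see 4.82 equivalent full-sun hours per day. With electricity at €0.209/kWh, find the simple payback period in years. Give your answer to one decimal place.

Daily generation = 9.1 kW × 4.82 h = 43.86 kWh
Annual generation = 43.86 × 365 = 16010 kWh
Annual savings = 16010 × €0.209 = €3,346.01
Payback = €21,100 / €3,346.01 = 6.31 years

6.3 years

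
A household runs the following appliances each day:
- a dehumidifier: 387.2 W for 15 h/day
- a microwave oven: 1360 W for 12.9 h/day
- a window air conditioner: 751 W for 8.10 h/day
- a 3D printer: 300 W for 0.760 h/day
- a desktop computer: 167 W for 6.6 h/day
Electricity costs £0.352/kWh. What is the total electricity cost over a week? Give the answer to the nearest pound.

dehumidifier: 387.2 W × 15 h × 7 d = 40,656 Wh = 40.66 kWh
microwave oven: 1360 W × 12.9 h × 7 d = 122,808 Wh = 122.8 kWh
window air conditioner: 751 W × 8.10 h × 7 d = 42,582 Wh = 42.58 kWh
3D printer: 300 W × 0.760 h × 7 d = 1,596 Wh = 1.596 kWh
desktop computer: 167 W × 6.6 h × 7 d = 7,715 Wh = 7.715 kWh
Total energy = 40.66 + 122.8 + 42.58 + 1.596 + 7.715 = 215.4 kWh
Cost = 215.4 kWh × £0.352 = £75.81 ≈ £76

£76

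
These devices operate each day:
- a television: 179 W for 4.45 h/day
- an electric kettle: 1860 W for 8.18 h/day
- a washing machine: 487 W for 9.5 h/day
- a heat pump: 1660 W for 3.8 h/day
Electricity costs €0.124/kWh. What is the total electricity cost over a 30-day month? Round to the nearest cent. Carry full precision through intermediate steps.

television: 179 W × 4.45 h × 30 d = 23,897 Wh = 23.9 kWh
electric kettle: 1860 W × 8.18 h × 30 d = 456,444 Wh = 456.4 kWh
washing machine: 487 W × 9.5 h × 30 d = 138,795 Wh = 138.8 kWh
heat pump: 1660 W × 3.8 h × 30 d = 189,240 Wh = 189.2 kWh
Total energy = 23.9 + 456.4 + 138.8 + 189.2 = 808.4 kWh
Cost = 808.4 kWh × €0.124 = €100.24

€100.24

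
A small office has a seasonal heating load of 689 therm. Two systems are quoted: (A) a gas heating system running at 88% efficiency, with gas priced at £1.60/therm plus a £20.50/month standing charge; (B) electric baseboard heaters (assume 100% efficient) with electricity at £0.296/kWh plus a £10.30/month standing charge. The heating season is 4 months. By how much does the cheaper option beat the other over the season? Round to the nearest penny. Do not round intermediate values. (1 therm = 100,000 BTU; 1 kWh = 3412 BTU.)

Heat load = 689 therm × 100,000 = 68,900,000 BTU
Gas: input = 68,900,000 / 0.88 = 78,295,455 BTU = 783 therm → 783 × £1.60 = £1,252.73; + 4 × £20.50 standing = £1,334.73
Electric: 68,900,000 BTU / 3412 = 20,190 kWh → × £0.296 = £5,977.26; + 4 × £10.30 standing = £6,018.46
Difference = |£1,334.73 − £6,018.46| = £4,683.73

£4683.73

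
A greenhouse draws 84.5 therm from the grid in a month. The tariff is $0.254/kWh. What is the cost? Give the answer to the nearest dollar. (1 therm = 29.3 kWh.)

84.5 therm × (29.3 kWh/therm) = 2,476 kWh
Cost = 2,476 kWh × $0.254/kWh = $628.87 ≈ $629

$629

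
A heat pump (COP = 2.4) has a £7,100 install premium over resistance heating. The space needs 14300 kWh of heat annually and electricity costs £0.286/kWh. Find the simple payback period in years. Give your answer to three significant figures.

2.98 years

Resistance: 14300 kWh × £0.286 = £4,089.80/yr
Heat pump: 14300 / 2.4 = 5958 kWh in → × £0.286 = £1,704.08/yr
Annual savings = £2,385.72
Payback = £7,100 / £2,385.72 = 2.98 years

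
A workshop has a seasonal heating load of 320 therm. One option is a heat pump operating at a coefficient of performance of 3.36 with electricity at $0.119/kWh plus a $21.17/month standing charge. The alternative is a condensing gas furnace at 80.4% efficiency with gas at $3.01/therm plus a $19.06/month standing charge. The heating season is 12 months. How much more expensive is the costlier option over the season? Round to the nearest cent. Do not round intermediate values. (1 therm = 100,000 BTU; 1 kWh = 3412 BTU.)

Heat load = 320 therm × 100,000 = 32,000,000 BTU
Gas: input = 32,000,000 / 0.804 = 39,800,995 BTU = 398 therm → 398 × $3.01 = $1,198.01; + 12 × $19.06 standing = $1,426.73
Heat pump: 32,000,000 BTU / 3412 = 9,379 kWh heat; / 3.36 = 2,791 kWh in → × $0.119 = $332.16; + 12 × $21.17 standing = $586.20
Difference = |$1,426.73 − $586.20| = $840.53

$840.53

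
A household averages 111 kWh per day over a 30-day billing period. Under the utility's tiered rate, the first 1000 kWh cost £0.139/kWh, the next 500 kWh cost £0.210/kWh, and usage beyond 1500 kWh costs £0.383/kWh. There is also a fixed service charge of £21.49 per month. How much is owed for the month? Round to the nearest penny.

Usage = 111 kWh/day × 30 days = 3330 kWh
First 1000 kWh × £0.139 = £139.00
Next 500 kWh × £0.210 = £105.00
Remaining 1830 kWh × £0.383 = £700.89
Energy charge = £944.89; + service £21.49 = £966.38

£966.38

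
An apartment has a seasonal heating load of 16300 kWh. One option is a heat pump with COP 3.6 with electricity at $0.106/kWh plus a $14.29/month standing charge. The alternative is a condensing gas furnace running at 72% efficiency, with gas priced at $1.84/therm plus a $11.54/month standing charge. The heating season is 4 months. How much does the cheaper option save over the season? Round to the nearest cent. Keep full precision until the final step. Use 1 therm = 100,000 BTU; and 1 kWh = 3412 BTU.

$930.34

Heat load = 16300 kWh × 3412 = 55,615,600 BTU
Gas: input = 55,615,600 / 0.72 = 77,243,889 BTU = 772.4 therm → 772.4 × $1.84 = $1,421.29; + 4 × $11.54 standing = $1,467.45
Heat pump: 55,615,600 BTU / 3412 = 16,300 kWh heat; / 3.6 = 4,528 kWh in → × $0.106 = $479.94; + 4 × $14.29 standing = $537.10
Difference = |$1,467.45 − $537.10| = $930.34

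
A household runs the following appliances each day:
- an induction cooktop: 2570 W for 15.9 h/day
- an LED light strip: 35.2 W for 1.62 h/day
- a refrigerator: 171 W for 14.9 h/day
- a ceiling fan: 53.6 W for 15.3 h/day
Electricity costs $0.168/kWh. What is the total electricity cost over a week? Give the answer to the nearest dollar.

induction cooktop: 2570 W × 15.9 h × 7 d = 286,041 Wh = 286 kWh
LED light strip: 35.2 W × 1.62 h × 7 d = 399 Wh = 0.3992 kWh
refrigerator: 171 W × 14.9 h × 7 d = 17,835 Wh = 17.84 kWh
ceiling fan: 53.6 W × 15.3 h × 7 d = 5,741 Wh = 5.741 kWh
Total energy = 286 + 0.3992 + 17.84 + 5.741 = 310 kWh
Cost = 310 kWh × $0.168 = $52.08 ≈ $52

$52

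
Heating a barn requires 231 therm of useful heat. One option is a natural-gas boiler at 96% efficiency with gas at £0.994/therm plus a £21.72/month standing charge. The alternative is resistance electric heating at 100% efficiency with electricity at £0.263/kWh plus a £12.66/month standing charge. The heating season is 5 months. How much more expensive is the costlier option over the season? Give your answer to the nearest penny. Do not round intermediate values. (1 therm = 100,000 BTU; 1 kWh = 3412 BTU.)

£1496.09

Heat load = 231 therm × 100,000 = 23,100,000 BTU
Gas: input = 23,100,000 / 0.96 = 24,062,500 BTU = 240.6 therm → 240.6 × £0.994 = £239.18; + 5 × £21.72 standing = £347.78
Electric: 23,100,000 BTU / 3412 = 6,770 kWh → × £0.263 = £1,780.57; + 5 × £12.66 standing = £1,843.87
Difference = |£347.78 − £1,843.87| = £1,496.09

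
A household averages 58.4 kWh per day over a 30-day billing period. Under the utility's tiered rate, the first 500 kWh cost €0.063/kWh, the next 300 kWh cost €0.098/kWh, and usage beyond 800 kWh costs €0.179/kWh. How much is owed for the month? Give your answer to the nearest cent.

Usage = 58.4 kWh/day × 30 days = 1752 kWh
First 500 kWh × €0.063 = €31.50
Next 300 kWh × €0.098 = €29.40
Remaining 952 kWh × €0.179 = €170.41
Total = €231.31

€231.31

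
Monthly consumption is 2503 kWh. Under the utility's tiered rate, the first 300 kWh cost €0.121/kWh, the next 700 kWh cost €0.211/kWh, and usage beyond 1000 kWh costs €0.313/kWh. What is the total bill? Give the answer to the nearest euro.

€654

First 300 kWh × €0.121 = €36.30
Next 700 kWh × €0.211 = €147.70
Remaining 1503 kWh × €0.313 = €470.44
Total = €654.44 ≈ €654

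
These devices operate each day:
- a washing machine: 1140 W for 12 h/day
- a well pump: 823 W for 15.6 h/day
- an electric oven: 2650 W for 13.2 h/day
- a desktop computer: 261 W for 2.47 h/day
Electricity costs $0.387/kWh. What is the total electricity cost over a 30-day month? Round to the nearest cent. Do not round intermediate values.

washing machine: 1140 W × 12 h × 30 d = 410,400 Wh = 410.4 kWh
well pump: 823 W × 15.6 h × 30 d = 385,164 Wh = 385.2 kWh
electric oven: 2650 W × 13.2 h × 30 d = 1,049,400 Wh = 1,049 kWh
desktop computer: 261 W × 2.47 h × 30 d = 19,340 Wh = 19.34 kWh
Total energy = 410.4 + 385.2 + 1,049 + 19.34 = 1,864 kWh
Cost = 1,864 kWh × $0.387 = $721.49

$721.49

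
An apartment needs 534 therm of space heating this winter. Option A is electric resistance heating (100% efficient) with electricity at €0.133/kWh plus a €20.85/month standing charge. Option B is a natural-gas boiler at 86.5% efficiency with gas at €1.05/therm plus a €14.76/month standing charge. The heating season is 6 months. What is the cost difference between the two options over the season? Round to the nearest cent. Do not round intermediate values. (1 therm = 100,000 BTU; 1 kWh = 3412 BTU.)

Heat load = 534 therm × 100,000 = 53,400,000 BTU
Gas: input = 53,400,000 / 0.865 = 61,734,104 BTU = 617.3 therm → 617.3 × €1.05 = €648.21; + 6 × €14.76 standing = €736.77
Electric: 53,400,000 BTU / 3412 = 15,650 kWh → × €0.133 = €2,081.54; + 6 × €20.85 standing = €2,206.64
Difference = |€736.77 − €2,206.64| = €1,469.87

€1469.87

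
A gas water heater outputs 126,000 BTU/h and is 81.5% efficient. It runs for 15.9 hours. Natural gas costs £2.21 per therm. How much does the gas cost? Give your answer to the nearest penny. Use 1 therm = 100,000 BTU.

£54.33

Heat delivered = 126,000 BTU/h × 15.9 h = 2,003,400 BTU
Gas input = 2,003,400 / 0.815 = 2,458,160 BTU
= 2,458,160 / 100,000 = 24.58 therm
Cost = 24.58 × £2.21/therm = £54.33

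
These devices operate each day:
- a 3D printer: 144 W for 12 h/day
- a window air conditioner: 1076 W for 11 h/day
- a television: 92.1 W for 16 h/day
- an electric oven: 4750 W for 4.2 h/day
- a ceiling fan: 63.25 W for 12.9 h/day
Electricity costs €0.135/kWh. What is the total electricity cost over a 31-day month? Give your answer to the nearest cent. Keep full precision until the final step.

3D printer: 144 W × 12 h × 31 d = 53,568 Wh = 53.57 kWh
window air conditioner: 1076 W × 11 h × 31 d = 366,916 Wh = 366.9 kWh
television: 92.1 W × 16 h × 31 d = 45,682 Wh = 45.68 kWh
electric oven: 4750 W × 4.2 h × 31 d = 618,450 Wh = 618.5 kWh
ceiling fan: 63.25 W × 12.9 h × 31 d = 25,294 Wh = 25.29 kWh
Total energy = 53.57 + 366.9 + 45.68 + 618.5 + 25.29 = 1,110 kWh
Cost = 1,110 kWh × €0.135 = €149.84

€149.84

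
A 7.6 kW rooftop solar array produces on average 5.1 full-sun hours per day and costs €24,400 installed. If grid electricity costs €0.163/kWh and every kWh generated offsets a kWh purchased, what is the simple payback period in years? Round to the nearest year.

11 years

Daily generation = 7.6 kW × 5.1 h = 38.76 kWh
Annual generation = 38.76 × 365 = 14147 kWh
Annual savings = 14147 × €0.163 = €2,306.03
Payback = €24,400 / €2,306.03 = 10.6 years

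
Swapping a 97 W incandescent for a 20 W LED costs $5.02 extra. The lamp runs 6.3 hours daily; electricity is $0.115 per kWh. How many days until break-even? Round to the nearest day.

Power saved = 97 − 20 = 77 W
Daily energy saved = 77 W × 6.3 h = 485.1 Wh = 0.4851 kWh
Daily savings = 0.4851 × $0.115 = $0.0558
Payback = $5.02 / $0.0558 per day = 89.99 days

90 days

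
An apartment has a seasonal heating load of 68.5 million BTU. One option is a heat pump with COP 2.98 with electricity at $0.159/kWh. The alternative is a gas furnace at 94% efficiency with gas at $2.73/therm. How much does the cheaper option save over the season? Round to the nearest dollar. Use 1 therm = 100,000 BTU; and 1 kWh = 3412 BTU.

$918

Heat load = 68.5 × 10⁶ BTU = 68,500,000 BTU
Gas: input = 68,500,000 / 0.94 = 72,872,340 BTU = 728.7 therm → 728.7 × $2.73 = $1,989.41
Heat pump: 68,500,000 BTU / 3412 = 20,080 kWh heat; / 2.98 = 6,737 kWh in → × $0.159 = $1,071.18
Difference = |$1,989.41 − $1,071.18| = $918.24 ≈ $918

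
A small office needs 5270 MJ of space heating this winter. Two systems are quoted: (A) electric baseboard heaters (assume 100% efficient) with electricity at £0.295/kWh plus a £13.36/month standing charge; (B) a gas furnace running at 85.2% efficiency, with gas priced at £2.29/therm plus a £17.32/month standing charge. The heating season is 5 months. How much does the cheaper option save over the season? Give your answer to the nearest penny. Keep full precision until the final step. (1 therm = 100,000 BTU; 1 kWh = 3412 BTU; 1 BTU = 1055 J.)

Heat load = 5270 MJ = 5,270,000,000 J / 1055 = 4,995,261 BTU
Gas: input = 4,995,261 / 0.852 = 5,862,982 BTU = 58.63 therm → 58.63 × £2.29 = £134.26; + 5 × £17.32 standing = £220.86
Electric: 4,995,261 BTU / 3412 = 1,464 kWh → × £0.295 = £431.89; + 5 × £13.36 standing = £498.69
Difference = |£220.86 − £498.69| = £277.83

£277.83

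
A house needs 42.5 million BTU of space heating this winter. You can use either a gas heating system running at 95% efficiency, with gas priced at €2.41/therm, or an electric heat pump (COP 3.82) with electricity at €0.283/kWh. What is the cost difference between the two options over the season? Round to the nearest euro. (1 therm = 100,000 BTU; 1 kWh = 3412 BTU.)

€155

Heat load = 42.5 × 10⁶ BTU = 42,500,000 BTU
Gas: input = 42,500,000 / 0.95 = 44,736,842 BTU = 447.4 therm → 447.4 × €2.41 = €1,078.16
Heat pump: 42,500,000 BTU / 3412 = 12,460 kWh heat; / 3.82 = 3,261 kWh in → × €0.283 = €922.79
Difference = |€1,078.16 − €922.79| = €155.37 ≈ €155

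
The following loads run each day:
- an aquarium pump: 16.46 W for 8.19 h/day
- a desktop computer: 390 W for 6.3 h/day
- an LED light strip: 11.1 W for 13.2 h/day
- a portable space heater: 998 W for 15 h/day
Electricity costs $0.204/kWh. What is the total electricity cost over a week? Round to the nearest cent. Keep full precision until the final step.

$25.29

aquarium pump: 16.46 W × 8.19 h × 7 d = 944 Wh = 0.9437 kWh
desktop computer: 390 W × 6.3 h × 7 d = 17,199 Wh = 17.2 kWh
LED light strip: 11.1 W × 13.2 h × 7 d = 1,026 Wh = 1.026 kWh
portable space heater: 998 W × 15 h × 7 d = 104,790 Wh = 104.8 kWh
Total energy = 0.9437 + 17.2 + 1.026 + 104.8 = 124 kWh
Cost = 124 kWh × $0.204 = $25.29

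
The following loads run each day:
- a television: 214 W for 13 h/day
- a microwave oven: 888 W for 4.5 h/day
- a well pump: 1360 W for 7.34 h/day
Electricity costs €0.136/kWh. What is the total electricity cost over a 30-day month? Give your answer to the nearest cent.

€68.38

television: 214 W × 13 h × 30 d = 83,460 Wh = 83.46 kWh
microwave oven: 888 W × 4.5 h × 30 d = 119,880 Wh = 119.9 kWh
well pump: 1360 W × 7.34 h × 30 d = 299,472 Wh = 299.5 kWh
Total energy = 83.46 + 119.9 + 299.5 = 502.8 kWh
Cost = 502.8 kWh × €0.136 = €68.38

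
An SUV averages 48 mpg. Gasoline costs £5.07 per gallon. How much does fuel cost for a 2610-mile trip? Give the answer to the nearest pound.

£276

Fuel = 2610 mi / 48 mpg = 54.38 gal
Cost = 54.38 gal × £5.07/gal = £275.68 ≈ £276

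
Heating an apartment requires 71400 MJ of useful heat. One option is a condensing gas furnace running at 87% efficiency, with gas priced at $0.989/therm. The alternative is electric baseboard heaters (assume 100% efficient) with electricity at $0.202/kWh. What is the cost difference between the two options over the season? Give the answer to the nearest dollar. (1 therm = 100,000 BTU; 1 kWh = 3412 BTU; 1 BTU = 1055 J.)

Heat load = 71400 MJ = 71,400,000,000 J / 1055 = 67,677,725 BTU
Gas: input = 67,677,725 / 0.87 = 77,790,489 BTU = 777.9 therm → 777.9 × $0.989 = $769.35
Electric: 67,677,725 BTU / 3412 = 19,840 kWh → × $0.202 = $4,006.71
Difference = |$769.35 − $4,006.71| = $3,237.36 ≈ $3237

$3237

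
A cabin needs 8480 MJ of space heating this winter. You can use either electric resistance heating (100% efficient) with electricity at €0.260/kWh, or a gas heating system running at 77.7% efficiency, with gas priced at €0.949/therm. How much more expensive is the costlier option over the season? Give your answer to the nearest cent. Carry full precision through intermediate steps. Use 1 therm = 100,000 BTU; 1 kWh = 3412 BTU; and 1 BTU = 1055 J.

€514.33

Heat load = 8480 MJ = 8,480,000,000 J / 1055 = 8,037,915 BTU
Gas: input = 8,037,915 / 0.777 = 10,344,807 BTU = 103.4 therm → 103.4 × €0.949 = €98.17
Electric: 8,037,915 BTU / 3412 = 2,356 kWh → × €0.260 = €612.50
Difference = |€98.17 − €612.50| = €514.33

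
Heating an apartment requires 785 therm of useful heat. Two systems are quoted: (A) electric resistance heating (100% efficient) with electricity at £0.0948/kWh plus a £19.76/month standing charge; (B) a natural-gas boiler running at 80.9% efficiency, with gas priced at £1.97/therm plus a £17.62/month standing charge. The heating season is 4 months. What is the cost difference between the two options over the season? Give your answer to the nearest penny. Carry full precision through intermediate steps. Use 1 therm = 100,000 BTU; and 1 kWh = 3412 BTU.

Heat load = 785 therm × 100,000 = 78,500,000 BTU
Gas: input = 78,500,000 / 0.809 = 97,033,375 BTU = 970.3 therm → 970.3 × £1.97 = £1,911.56; + 4 × £17.62 standing = £1,982.04
Electric: 78,500,000 BTU / 3412 = 23,010 kWh → × £0.0948 = £2,181.07; + 4 × £19.76 standing = £2,260.11
Difference = |£1,982.04 − £2,260.11| = £278.07

£278.07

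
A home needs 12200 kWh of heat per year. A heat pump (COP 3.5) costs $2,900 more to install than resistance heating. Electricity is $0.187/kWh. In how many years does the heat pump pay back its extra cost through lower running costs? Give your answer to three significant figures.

1.78 years

Resistance: 12200 kWh × $0.187 = $2,281.40/yr
Heat pump: 12200 / 3.5 = 3486 kWh in → × $0.187 = $651.83/yr
Annual savings = $1,629.57
Payback = $2,900 / $1,629.57 = 1.78 years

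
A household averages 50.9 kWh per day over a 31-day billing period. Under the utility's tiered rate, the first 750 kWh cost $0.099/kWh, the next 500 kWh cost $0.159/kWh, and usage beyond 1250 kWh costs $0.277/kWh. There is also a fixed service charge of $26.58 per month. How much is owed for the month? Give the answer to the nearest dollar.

Usage = 50.9 kWh/day × 31 days = 1577.9 kWh
First 750 kWh × $0.099 = $74.25
Next 500 kWh × $0.159 = $79.50
Remaining 327.9 kWh × $0.277 = $90.83
Energy charge = $244.58; + service $26.58 = $271.16 ≈ $271

$271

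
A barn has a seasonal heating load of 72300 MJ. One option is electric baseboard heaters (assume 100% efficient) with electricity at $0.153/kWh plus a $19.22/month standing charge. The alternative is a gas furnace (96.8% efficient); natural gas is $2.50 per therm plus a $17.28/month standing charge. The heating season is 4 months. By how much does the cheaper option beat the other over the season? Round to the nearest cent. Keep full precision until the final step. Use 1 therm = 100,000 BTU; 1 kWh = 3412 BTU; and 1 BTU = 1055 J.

Heat load = 72300 MJ = 72,300,000,000 J / 1055 = 68,530,806 BTU
Gas: input = 68,530,806 / 0.968 = 70,796,287 BTU = 708 therm → 708 × $2.50 = $1,769.91; + 4 × $17.28 standing = $1,839.03
Electric: 68,530,806 BTU / 3412 = 20,090 kWh → × $0.153 = $3,073.04; + 4 × $19.22 standing = $3,149.92
Difference = |$1,839.03 − $3,149.92| = $1,310.89

$1310.89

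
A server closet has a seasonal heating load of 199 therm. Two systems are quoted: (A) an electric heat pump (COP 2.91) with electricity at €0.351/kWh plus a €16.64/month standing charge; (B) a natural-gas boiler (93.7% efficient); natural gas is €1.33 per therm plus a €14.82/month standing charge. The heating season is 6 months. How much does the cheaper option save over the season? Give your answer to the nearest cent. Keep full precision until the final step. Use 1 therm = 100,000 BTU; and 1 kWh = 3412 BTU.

€431.95

Heat load = 199 therm × 100,000 = 19,900,000 BTU
Gas: input = 19,900,000 / 0.937 = 21,237,994 BTU = 212.4 therm → 212.4 × €1.33 = €282.47; + 6 × €14.82 standing = €371.39
Heat pump: 19,900,000 BTU / 3412 = 5,832 kWh heat; / 2.91 = 2,004 kWh in → × €0.351 = €703.49; + 6 × €16.64 standing = €803.33
Difference = |€371.39 − €803.33| = €431.95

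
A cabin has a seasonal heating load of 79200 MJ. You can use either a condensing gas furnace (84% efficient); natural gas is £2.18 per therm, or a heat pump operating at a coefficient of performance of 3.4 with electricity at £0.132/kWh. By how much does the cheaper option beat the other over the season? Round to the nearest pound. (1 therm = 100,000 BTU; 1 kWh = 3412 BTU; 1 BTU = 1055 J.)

£1094

Heat load = 79200 MJ = 79,200,000,000 J / 1055 = 75,071,090 BTU
Gas: input = 75,071,090 / 0.84 = 89,370,345 BTU = 893.7 therm → 893.7 × £2.18 = £1,948.27
Heat pump: 75,071,090 BTU / 3412 = 22,000 kWh heat; / 3.4 = 6,471 kWh in → × £0.132 = £854.20
Difference = |£1,948.27 − £854.20| = £1,094.08 ≈ £1094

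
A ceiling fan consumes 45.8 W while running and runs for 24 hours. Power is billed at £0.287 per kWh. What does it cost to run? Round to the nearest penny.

£0.32

Energy = 45.8 W × 24 h = 1,099 Wh = 1.099 kWh
Cost = 1.099 kWh × £0.287/kWh = £0.32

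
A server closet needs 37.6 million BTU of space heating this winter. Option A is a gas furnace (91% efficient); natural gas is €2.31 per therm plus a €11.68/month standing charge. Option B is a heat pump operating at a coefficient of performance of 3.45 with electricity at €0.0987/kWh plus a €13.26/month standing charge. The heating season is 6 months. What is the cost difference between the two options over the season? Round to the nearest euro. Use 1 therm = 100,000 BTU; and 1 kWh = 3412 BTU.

Heat load = 37.6 × 10⁶ BTU = 37,600,000 BTU
Gas: input = 37,600,000 / 0.91 = 41,318,681 BTU = 413.2 therm → 413.2 × €2.31 = €954.46; + 6 × €11.68 standing = €1,024.54
Heat pump: 37,600,000 BTU / 3412 = 11,020 kWh heat; / 3.45 = 3,194 kWh in → × €0.0987 = €315.27; + 6 × €13.26 standing = €394.83
Difference = |€1,024.54 − €394.83| = €629.72 ≈ €630

€630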